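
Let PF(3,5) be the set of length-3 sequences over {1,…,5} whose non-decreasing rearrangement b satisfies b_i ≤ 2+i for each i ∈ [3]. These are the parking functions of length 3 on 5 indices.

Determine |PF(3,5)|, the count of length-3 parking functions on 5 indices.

108

|PF(3,5)| = (5+1−3)·(5+1)^{3−1} = 3·36 = 108 (Konheim–Weiss)
Example (1,3,3) → sorted (1,3,3): b_i ≤ 2+i ∀i, a PF.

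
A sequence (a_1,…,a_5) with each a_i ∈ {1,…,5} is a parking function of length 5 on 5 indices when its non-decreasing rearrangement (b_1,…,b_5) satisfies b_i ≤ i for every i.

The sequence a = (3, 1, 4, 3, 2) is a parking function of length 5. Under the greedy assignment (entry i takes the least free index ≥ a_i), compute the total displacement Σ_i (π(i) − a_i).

Σπ(i) = 1+…+5 = 15; Σa = 3+1+4+3+2 = 13; disp = 15−13 = 2.

2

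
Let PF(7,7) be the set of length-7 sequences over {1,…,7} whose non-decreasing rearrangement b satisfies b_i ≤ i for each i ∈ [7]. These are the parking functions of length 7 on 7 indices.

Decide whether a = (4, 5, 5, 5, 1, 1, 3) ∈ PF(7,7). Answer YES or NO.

YES

Order a: b = (1, 1, 3, 4, 5, 5, 5).
  b_1=1 ≤ 1
  b_2=1 ≤ 2
  b_3=3 ≤ 3
  b_4=4 ≤ 4
  b_5=5 ≤ 5
  b_6=5 ≤ 6
  b_7=5 ≤ 7
All bounds hold ⇒ YES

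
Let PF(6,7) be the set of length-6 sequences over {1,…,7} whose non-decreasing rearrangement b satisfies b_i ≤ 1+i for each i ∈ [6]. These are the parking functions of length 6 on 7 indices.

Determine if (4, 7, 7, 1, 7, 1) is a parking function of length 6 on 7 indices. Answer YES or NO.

Order a: b = (1, 1, 4, 7, 7, 7).
  b_1=1 ≤ 2
  b_2=1 ≤ 3
  b_3=4 ≤ 4
  b_4=7 > 5
  fails at i=4 ⇒ NO

NO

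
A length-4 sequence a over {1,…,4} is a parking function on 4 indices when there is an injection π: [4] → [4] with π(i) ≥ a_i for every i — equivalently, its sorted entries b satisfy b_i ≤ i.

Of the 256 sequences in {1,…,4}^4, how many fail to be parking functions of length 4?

131

#PF = 1·5^3 = 1×125 = 125 [KW]
Check (3,3,4,3) → sorted (3,3,3,4): b_1=3>1, not a PF.
Total 256; non-PF = 256−125 = 131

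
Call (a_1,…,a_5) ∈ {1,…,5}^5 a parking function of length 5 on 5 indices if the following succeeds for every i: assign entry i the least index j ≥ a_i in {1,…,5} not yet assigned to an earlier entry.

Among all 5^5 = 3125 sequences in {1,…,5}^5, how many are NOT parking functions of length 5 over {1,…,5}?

Count = (5−5+1)·(5+1)^(5−1) = 1 · 1296 = 1296 (Konheim–Weiss)
E.g. (3,5,5,1,4) → sorted (1,3,4,5,5): b_2=3>2, not a PF.
5^5 − 1296 = 3125 − 1296 = 1829

1829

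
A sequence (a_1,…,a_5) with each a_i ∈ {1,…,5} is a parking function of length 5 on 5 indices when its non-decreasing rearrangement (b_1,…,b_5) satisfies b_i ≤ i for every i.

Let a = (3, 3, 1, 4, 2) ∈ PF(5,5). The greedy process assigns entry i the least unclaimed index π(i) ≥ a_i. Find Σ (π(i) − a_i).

Σπ = 5·6/2 = 15 (π permutes [5]); Σa = 3+3+1+4+2 = 13; disp = 15−13 = 2.

2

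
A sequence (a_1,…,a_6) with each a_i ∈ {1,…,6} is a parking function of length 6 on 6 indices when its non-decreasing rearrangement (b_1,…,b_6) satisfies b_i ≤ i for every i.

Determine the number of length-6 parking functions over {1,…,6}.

16807

#PF = 1·7^5 = 1×16807 = 16807 [KW]
E.g. (1,4,2,5,2,5) → sorted (1,2,2,4,5,5): b_i ≤ i ∀i, a PF.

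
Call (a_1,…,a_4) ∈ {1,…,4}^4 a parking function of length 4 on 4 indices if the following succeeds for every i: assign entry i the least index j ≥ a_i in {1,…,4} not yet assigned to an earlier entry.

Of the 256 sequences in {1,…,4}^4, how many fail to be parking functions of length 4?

131

Count = (5−4)·5^(4−1) = 1 · 125 = 125 (Pollak)
One tuple (3,4,1,3) → sorted (1,3,3,4): b_2=3>2, not a PF.
Total 256; non-PF = 256−125 = 131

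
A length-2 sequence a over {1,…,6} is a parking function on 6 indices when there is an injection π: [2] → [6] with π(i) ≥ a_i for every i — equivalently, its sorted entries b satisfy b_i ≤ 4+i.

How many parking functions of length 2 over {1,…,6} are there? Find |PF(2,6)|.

35

Count = (7−2)·7^(2−1) = 5 · 7 = 35 (Konheim–Weiss)
Example (1,6) → sorted (1,6): b_i ≤ 4+i ∀i, a PF.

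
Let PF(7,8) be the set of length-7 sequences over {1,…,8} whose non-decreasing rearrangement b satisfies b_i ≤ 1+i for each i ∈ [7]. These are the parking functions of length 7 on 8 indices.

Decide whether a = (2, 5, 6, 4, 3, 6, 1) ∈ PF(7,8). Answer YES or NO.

Order a: b = (1, 2, 3, 4, 5, 6, 6).
  b_1=1 ≤ 2
  b_2=2 ≤ 3
  b_3=3 ≤ 4
  b_4=4 ≤ 5
  b_5=5 ≤ 6
  b_6=6 ≤ 7
  b_7=6 ≤ 8
All bounds hold ⇒ YES

YES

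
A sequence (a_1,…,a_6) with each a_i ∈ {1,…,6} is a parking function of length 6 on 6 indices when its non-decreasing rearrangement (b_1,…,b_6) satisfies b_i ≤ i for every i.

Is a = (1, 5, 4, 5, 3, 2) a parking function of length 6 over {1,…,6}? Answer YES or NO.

YES

Order a: b = (1, 2, 3, 4, 5, 5).
  b_1=1 ≤ 1
  b_2=2 ≤ 2
  b_3=3 ≤ 3
  b_4=4 ≤ 4
  b_5=5 ≤ 5
  b_6=5 ≤ 6
All bounds hold ⇒ YES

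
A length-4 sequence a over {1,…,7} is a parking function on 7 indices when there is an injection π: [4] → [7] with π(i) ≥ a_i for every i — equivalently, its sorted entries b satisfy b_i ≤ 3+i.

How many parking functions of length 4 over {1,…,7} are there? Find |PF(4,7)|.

Count = (7−4+1)·(7+1)^(4−1) = 4 · 512 = 2048 (Konheim–Weiss)
E.g. (3,5,4,1) → sorted (1,3,4,5): b_i ≤ 3+i ∀i, a PF.

2048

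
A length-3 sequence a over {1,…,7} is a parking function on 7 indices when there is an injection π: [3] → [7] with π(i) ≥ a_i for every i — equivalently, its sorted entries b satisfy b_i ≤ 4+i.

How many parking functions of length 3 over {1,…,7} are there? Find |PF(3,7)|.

|PF| = (8−3)·8^(3−1) = 5×64 = 320 (Pollak)
Check (3,7,4) → sorted (3,4,7): b_i ≤ 4+i ∀i, a PF.

320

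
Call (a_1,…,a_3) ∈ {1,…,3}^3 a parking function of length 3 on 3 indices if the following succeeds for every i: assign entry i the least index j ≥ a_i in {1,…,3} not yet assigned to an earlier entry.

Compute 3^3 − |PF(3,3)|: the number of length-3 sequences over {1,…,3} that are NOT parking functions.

11

#PF = 1·4^2 = 1×16 = 16 (Konheim–Weiss)
E.g. (3,3,1) → sorted (1,3,3): b_2=3>2, not a PF.
So 27 − 16 = 11 fail.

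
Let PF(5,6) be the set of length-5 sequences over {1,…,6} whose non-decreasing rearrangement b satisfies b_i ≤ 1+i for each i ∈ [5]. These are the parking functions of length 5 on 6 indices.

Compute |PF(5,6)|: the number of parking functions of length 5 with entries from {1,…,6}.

#PF = (6−5+1)·(6+1)^(5−1) = 2 · 2401 = 4802 [KW]
E.g. (1,3,3,3,5) → sorted (1,3,3,3,5): b_i ≤ 1+i ∀i, a PF.

4802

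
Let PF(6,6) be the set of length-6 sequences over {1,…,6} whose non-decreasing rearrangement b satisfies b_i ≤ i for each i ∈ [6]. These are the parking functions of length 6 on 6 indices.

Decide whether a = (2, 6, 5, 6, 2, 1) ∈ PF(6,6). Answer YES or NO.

NO

Order a: b = (1, 2, 2, 5, 6, 6).
  b_1=1 ≤ 1
  b_2=2 ≤ 2
  b_3=2 ≤ 3
  b_4=5 > 4
  fails at i=4 ⇒ NO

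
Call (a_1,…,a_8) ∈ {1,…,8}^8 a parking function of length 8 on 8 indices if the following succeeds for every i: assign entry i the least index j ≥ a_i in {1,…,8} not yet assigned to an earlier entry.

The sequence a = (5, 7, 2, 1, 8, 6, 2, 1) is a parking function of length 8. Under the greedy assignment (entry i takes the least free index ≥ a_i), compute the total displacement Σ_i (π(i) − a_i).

4

Σπ = 36 ({1..8} each once); Σa = 5+7+2+1+8+6+2+1 = 32; disp = 36−32 = 4.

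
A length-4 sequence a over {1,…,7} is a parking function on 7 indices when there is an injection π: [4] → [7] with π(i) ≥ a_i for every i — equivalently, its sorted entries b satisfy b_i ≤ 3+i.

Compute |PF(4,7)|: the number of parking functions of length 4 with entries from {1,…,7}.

2048

#PF = (8−4)·8^(4−1) = 4×512 = 2048 [KW]
Example (5,1,2,2) → sorted (1,2,2,5): b_i ≤ 3+i ∀i, a PF.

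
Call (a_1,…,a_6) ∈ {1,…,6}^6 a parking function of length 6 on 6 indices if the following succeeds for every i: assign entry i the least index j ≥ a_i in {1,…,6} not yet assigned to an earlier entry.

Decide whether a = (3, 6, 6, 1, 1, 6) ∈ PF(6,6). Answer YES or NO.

NO

Sorted: b = (1, 1, 3, 6, 6, 6).
  b_1=1 ≤ 1
  b_2=1 ≤ 2
  b_3=3 ≤ 3
  b_4=6 > 4
  fails at i=4 ⇒ NO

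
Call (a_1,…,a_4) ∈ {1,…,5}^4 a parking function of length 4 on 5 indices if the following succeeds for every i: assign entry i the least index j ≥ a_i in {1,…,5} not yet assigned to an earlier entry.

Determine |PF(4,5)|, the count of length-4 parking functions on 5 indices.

#PF = (5+1−4)·(5+1)^{4−1} = 2·216 = 432 (Konheim–Weiss)
Example (5,3,3,1) → sorted (1,3,3,5): b_i ≤ 1+i ∀i, a PF.

432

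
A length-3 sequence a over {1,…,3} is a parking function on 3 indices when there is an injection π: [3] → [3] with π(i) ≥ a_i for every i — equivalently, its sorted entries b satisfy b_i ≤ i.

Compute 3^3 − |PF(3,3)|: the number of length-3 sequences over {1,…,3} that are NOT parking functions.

11

|PF| = 1·4^2 = 1·16 = 16
Check (1,3,3) → sorted (1,3,3): b_2=3>2, not a PF.
Total 27; non-PF = 27−16 = 11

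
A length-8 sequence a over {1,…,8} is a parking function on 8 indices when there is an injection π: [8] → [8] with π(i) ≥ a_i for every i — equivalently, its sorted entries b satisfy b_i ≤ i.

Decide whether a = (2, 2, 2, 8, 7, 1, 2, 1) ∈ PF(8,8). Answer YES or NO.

YES

Sorted: b = (1, 1, 2, 2, 2, 2, 7, 8).
  b_1=1 ≤ 1
  b_2=1 ≤ 2
  b_3=2 ≤ 3
  b_4=2 ≤ 4
  b_5=2 ≤ 5
  b_6=2 ≤ 6
  b_7=7 ≤ 7
  b_8=8 ≤ 8
All bounds hold ⇒ YES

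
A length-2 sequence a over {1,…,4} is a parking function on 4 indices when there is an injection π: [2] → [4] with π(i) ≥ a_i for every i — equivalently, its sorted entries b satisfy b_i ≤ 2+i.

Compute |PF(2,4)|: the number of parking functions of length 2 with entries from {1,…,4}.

15

|PF(2,4)| = (5−2)·5^(2−1) = 3 · 5 = 15 [KW]
Example (1,1) → sorted (1,1): b_i ≤ 2+i ∀i, a PF.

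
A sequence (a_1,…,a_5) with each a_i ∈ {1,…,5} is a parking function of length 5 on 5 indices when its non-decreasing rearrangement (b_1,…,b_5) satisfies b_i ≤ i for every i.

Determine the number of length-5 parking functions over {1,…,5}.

|PF(5,5)| = (6−5)·6^(5−1) = 1 · 1296 = 1296
E.g. (2,3,5,2,1) → sorted (1,2,2,3,5): b_i ≤ i ∀i, a PF.

1296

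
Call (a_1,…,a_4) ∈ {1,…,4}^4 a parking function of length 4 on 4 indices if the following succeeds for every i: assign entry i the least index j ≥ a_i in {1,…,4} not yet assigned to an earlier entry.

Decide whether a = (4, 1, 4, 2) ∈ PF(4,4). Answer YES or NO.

Sorted: b = (1, 2, 4, 4).
  b_1=1 ≤ 1
  b_2=2 ≤ 2
  b_3=4 > 3
  fails at i=3 ⇒ NO

NO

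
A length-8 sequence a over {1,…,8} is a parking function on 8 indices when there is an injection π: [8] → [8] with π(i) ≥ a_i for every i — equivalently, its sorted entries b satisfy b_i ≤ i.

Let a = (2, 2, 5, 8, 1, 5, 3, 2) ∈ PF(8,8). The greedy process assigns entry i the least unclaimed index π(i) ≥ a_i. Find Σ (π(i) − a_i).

Σπ(i) = 1+…+8 = 36; Σa = 2+2+5+8+1+5+3+2 = 28; disp = 36−28 = 8.

8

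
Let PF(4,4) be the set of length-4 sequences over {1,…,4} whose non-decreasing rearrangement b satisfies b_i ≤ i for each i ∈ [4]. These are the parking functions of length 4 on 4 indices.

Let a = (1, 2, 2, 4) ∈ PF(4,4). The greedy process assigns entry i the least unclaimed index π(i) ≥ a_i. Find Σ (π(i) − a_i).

1

Σπ(i) = 1+…+4 = 10; Σa = 1+2+2+4 = 9; disp = 10−9 = 1.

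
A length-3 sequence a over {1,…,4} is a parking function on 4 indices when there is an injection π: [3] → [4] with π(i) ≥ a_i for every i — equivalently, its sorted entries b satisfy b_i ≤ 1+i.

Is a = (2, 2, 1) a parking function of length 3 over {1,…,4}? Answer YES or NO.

YES

Sorted: b = (1, 2, 2).
  b_1=1 ≤ 2
  b_2=2 ≤ 3
  b_3=2 ≤ 4
All bounds hold ⇒ YES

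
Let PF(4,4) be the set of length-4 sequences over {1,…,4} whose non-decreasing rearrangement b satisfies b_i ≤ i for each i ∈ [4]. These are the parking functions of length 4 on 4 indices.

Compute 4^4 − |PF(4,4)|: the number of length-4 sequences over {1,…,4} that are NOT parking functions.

|PF(4,4)| = (5−4)·5^(4−1) = 1 · 125 = 125 (Pollak)
Check (4,2,3,3) → sorted (2,3,3,4): b_1=2>1, not a PF.
4^4 − 125 = 256 − 125 = 131

131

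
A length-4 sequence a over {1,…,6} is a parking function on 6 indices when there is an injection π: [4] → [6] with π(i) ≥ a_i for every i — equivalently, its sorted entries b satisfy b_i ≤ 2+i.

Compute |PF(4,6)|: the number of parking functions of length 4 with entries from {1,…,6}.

1029

#PF = (6−4+1)·(6+1)^(4−1) = 3×343 = 1029 (Pollak)
Check (4,2,2,5) → sorted (2,2,4,5): b_i ≤ 2+i ∀i, a PF.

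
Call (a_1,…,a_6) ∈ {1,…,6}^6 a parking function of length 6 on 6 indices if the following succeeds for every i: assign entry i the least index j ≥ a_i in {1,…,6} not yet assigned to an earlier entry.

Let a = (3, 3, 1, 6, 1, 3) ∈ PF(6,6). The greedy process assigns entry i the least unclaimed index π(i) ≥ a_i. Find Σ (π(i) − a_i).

Σπ = 21 ({1..6} each once); Σa = 3+3+1+6+1+3 = 17; disp = 21−17 = 4.

4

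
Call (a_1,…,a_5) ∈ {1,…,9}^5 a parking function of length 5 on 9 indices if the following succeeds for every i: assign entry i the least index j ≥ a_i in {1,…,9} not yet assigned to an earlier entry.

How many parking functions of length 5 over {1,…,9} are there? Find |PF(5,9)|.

#PF = (10−5)·10^(5−1) = 5×10000 = 50000
Check (7,6,9,5,8) → sorted (5,6,7,8,9): b_i ≤ 4+i ∀i, a PF.

50000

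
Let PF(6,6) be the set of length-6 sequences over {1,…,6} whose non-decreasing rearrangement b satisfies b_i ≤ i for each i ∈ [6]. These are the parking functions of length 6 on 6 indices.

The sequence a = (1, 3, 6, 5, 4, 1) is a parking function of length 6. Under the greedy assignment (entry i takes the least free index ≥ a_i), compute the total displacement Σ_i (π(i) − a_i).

Σπ = 6·7/2 = 21 (π permutes [6]); Σa = 1+3+6+5+4+1 = 20; disp = 21−20 = 1.

1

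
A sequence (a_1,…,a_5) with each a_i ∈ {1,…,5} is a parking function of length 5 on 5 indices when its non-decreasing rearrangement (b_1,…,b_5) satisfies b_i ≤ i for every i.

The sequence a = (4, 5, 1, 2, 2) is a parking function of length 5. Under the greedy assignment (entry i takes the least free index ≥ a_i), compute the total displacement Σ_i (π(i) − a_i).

1

Σπ = 5·6/2 = 15 (π permutes [5]); Σa = 4+5+1+2+2 = 14; disp = 15−14 = 1.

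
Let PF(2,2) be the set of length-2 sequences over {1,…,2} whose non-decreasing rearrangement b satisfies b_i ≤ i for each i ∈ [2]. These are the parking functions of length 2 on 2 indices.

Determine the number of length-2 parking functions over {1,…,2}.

3

|PF(2,2)| = (3−2)·3^(2−1) = 1×3 = 3 [KW]
Check (1,2) → sorted (1,2): b_i ≤ i ∀i, a PF.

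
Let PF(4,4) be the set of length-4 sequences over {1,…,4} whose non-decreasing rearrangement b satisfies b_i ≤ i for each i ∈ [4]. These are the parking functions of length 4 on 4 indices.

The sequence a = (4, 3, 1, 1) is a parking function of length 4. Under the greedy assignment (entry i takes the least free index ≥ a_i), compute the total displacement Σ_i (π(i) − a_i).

Σπ(i) = 1+…+4 = 10; Σa = 4+3+1+1 = 9; disp = 10−9 = 1.

1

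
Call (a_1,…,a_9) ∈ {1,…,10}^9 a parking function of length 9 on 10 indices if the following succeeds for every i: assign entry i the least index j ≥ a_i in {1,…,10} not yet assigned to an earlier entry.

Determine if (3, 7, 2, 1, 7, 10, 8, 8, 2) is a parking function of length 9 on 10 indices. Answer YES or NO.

NO

Sorted: b = (1, 2, 2, 3, 7, 7, 8, 8, 10).
  b_1=1 ≤ 2
  b_2=2 ≤ 3
  b_3=2 ≤ 4
  b_4=3 ≤ 5
  b_5=7 > 6
  fails at i=5 ⇒ NO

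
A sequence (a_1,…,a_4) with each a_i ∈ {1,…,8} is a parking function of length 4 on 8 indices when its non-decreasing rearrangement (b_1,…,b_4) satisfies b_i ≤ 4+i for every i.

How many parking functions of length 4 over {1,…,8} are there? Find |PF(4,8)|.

|PF| = (8−4+1)·(8+1)^(4−1) = 5×729 = 3645 (Konheim–Weiss)
One tuple (5,5,7,4) → sorted (4,5,5,7): b_i ≤ 4+i ∀i, a PF.

3645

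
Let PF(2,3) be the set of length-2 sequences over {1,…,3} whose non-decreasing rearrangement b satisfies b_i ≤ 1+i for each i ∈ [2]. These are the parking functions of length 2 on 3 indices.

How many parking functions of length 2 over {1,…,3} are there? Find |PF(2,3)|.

8

#PF = (3+1−2)·(3+1)^{2−1} = 2 · 4 = 8 (Konheim–Weiss)
Check (2,3) → sorted (2,3): b_i ≤ 1+i ∀i, a PF.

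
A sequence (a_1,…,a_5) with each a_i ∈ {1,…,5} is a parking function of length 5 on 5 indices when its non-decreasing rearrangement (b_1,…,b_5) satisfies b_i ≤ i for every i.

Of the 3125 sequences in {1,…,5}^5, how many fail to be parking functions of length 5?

1829

Count = (6−5)·6^(5−1) = 1·1296 = 1296 (Konheim–Weiss)
Check (5,1,5,3,3) → sorted (1,3,3,5,5): b_2=3>2, not a PF.
5^5 − 1296 = 3125 − 1296 = 1829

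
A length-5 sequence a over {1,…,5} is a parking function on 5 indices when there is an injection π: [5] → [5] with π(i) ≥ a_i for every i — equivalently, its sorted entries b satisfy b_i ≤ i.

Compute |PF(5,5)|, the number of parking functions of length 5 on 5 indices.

1296

|PF| = 1·6^4 = 1·1296 = 1296 [KW]
E.g. (2,1,4,1,4) → sorted (1,1,2,4,4): b_i ≤ i ∀i, a PF.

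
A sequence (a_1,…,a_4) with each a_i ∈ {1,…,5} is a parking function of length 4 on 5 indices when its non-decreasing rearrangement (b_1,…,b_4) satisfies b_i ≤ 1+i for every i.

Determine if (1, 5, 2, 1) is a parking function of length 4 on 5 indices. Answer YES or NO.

Rearranged: b = (1, 1, 2, 5).
  b_1=1 ≤ 2
  b_2=1 ≤ 3
  b_3=2 ≤ 4
  b_4=5 ≤ 5
All bounds hold ⇒ YES

YES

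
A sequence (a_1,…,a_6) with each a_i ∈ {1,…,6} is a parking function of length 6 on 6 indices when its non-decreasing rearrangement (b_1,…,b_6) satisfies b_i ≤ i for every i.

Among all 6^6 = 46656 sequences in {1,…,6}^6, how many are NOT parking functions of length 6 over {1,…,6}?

|PF| = (7−6)·7^(6−1) = 1 · 16807 = 16807 [KW]
E.g. (6,5,5,4,3,3) → sorted (3,3,4,5,5,6): b_1=3>1, not a PF.
6^6 − 16807 = 46656 − 16807 = 29849

29849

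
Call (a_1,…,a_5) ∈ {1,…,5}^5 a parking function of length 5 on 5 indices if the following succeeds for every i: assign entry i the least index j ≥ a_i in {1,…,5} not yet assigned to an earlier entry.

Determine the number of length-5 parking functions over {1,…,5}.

1296

Count = (5−5+1)·(5+1)^(5−1) = 1·1296 = 1296
Example (1,2,1,2,3) → sorted (1,1,2,2,3): b_i ≤ i ∀i, a PF.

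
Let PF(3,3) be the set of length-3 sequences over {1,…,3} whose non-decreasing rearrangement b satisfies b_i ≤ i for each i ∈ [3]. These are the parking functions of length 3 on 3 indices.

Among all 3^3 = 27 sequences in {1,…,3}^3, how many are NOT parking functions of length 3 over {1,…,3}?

|PF| = 1·4^2 = 1·16 = 16 [KW]
E.g. (3,3,2) → sorted (2,3,3): b_1=2>1, not a PF.
Total 27; non-PF = 27−16 = 11

11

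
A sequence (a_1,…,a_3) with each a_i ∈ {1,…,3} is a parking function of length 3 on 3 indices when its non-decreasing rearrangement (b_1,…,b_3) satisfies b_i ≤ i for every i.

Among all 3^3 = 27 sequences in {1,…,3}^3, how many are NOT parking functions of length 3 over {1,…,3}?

11

|PF(3,3)| = (3−3+1)·(3+1)^(3−1) = 1 · 16 = 16 (Konheim–Weiss)
Check (3,3,3) → sorted (3,3,3): b_1=3>1, not a PF.
Total 27; non-PF = 27−16 = 11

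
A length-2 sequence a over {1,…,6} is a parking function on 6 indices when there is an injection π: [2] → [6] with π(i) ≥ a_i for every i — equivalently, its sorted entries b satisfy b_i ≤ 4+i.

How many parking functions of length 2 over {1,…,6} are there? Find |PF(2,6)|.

|PF(2,6)| = (7−2)·7^(2−1) = 5 · 7 = 35 (Pollak)
E.g. (4,4) → sorted (4,4): b_i ≤ 4+i ∀i, a PF.

35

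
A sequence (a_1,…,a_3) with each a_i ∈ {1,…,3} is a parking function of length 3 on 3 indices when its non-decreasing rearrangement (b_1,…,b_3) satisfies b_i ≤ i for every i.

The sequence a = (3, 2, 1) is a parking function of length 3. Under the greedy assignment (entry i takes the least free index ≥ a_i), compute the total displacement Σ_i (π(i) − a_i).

0

Σπ(i) = 1+…+3 = 6; Σa = 3+2+1 = 6; disp = 6−6 = 0.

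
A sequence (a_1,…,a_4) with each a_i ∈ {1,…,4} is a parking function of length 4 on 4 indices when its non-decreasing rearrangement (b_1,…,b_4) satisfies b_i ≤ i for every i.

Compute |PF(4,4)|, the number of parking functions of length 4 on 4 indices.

125

|PF(4,4)| = (5−4)·5^(4−1) = 1×125 = 125
Check (1,3,2,2) → sorted (1,2,2,3): b_i ≤ i ∀i, a PF.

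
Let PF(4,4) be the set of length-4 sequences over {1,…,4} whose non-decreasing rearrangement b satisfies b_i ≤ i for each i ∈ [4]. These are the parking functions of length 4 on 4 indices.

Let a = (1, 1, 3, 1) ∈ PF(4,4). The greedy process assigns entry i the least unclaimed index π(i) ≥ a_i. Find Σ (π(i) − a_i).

Σπ = 10 ({1..4} each once); Σa = 1+1+3+1 = 6; disp = 10−6 = 4.

4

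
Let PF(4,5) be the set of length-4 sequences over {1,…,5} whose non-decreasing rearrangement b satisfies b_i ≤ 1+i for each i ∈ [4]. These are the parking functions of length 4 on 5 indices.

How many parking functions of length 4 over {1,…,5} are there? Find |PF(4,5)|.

432

|PF(4,5)| = (6−4)·6^(4−1) = 2×216 = 432
Example (3,1,4,5) → sorted (1,3,4,5): b_i ≤ 1+i ∀i, a PF.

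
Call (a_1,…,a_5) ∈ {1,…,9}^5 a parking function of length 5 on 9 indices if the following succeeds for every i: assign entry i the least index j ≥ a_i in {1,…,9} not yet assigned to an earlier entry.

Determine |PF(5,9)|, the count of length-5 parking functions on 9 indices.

50000

#PF = (9+1−5)·(9+1)^{5−1} = 5×10000 = 50000 (Pollak)
One tuple (3,2,4,8,5) → sorted (2,3,4,5,8): b_i ≤ 4+i ∀i, a PF.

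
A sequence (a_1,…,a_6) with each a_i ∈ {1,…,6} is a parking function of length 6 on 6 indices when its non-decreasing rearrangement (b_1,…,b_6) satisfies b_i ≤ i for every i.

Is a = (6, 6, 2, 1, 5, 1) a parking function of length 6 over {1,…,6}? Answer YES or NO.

Sorted: b = (1, 1, 2, 5, 6, 6).
  b_1=1 ≤ 1
  b_2=1 ≤ 2
  b_3=2 ≤ 3
  b_4=5 > 4
  fails at i=4 ⇒ NO

NO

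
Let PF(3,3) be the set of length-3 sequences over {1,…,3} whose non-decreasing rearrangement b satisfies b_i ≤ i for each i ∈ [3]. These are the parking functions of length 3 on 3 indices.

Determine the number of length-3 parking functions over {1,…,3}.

16

Count = (3+1−3)·(3+1)^{3−1} = 1×16 = 16
One tuple (2,1,3) → sorted (1,2,3): b_i ≤ i ∀i, a PF.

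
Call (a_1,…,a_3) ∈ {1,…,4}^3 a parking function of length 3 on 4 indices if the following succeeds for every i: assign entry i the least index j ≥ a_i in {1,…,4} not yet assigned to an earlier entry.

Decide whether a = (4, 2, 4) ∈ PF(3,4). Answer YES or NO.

Rearranged: b = (2, 4, 4).
  b_1=2 ≤ 2
  b_2=4 > 3
  fails at i=2 ⇒ NO

NO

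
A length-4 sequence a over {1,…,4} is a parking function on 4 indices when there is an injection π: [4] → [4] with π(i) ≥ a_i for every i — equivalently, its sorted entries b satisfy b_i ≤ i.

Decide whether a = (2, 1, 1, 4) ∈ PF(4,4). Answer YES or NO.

Rearranged: b = (1, 1, 2, 4).
  b_1=1 ≤ 1
  b_2=1 ≤ 2
  b_3=2 ≤ 3
  b_4=4 ≤ 4
All bounds hold ⇒ YES

YES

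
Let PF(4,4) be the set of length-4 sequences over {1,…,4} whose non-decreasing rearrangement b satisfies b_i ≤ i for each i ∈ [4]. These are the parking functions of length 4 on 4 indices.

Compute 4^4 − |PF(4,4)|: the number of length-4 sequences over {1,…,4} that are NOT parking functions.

131

#PF = (4−4+1)·(4+1)^(4−1) = 1·125 = 125 [KW]
Example (2,3,4,2) → sorted (2,2,3,4): b_1=2>1, not a PF.
So 256 − 125 = 131 fail.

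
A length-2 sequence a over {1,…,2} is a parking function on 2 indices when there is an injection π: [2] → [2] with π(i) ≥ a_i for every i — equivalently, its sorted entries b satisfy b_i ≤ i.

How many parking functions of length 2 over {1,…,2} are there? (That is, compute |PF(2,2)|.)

3

Count = (2+1−2)·(2+1)^{2−1} = 1 · 3 = 3 (Konheim–Weiss)
Check (2,1) → sorted (1,2): b_i ≤ i ∀i, a PF.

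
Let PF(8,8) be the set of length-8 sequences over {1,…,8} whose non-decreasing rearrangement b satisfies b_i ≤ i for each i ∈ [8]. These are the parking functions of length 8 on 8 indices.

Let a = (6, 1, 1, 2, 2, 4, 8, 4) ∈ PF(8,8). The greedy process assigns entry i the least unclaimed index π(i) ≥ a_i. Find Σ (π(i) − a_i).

8

Σπ = 8·9/2 = 36 (π permutes [8]); Σa = 6+1+1+2+2+4+8+4 = 28; disp = 36−28 = 8.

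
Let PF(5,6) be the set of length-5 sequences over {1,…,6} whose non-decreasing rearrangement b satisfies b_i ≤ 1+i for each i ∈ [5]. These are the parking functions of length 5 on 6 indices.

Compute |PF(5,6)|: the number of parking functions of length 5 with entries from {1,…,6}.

4802

Count = (6+1−5)·(6+1)^{5−1} = 2 · 2401 = 4802
Example (1,3,5,1,2) → sorted (1,1,2,3,5): b_i ≤ 1+i ∀i, a PF.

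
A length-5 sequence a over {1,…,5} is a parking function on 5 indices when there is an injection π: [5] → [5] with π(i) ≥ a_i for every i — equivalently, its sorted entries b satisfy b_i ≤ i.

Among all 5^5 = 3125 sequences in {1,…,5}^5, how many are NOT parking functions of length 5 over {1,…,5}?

1829

|PF(5,5)| = (5+1−5)·(5+1)^{5−1} = 1·1296 = 1296
E.g. (3,5,5,1,3) → sorted (1,3,3,5,5): b_2=3>2, not a PF.
5^5 − 1296 = 3125 − 1296 = 1829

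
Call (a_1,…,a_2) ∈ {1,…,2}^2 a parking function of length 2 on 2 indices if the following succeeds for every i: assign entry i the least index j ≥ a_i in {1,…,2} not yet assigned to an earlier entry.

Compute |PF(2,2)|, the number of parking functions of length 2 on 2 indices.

|PF(2,2)| = (2+1−2)·(2+1)^{2−1} = 1×3 = 3 (Konheim–Weiss)
Example (1,1) → sorted (1,1): b_i ≤ i ∀i, a PF.

3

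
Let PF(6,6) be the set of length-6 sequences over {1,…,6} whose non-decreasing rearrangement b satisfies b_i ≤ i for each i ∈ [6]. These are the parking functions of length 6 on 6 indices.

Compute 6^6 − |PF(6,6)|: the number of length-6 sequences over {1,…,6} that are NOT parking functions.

29849

|PF| = (6−6+1)·(6+1)^(6−1) = 1 · 16807 = 16807 [KW]
Example (4,5,4,5,6,5) → sorted (4,4,5,5,5,6): b_1=4>1, not a PF.
So 46656 − 16807 = 29849 fail.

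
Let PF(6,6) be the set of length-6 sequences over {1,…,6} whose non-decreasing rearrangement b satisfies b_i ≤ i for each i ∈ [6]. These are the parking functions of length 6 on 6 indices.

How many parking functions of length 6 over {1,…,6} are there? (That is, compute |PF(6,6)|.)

#PF = (6−6+1)·(6+1)^(6−1) = 1·16807 = 16807 [KW]
One tuple (1,2,4,1,5,5) → sorted (1,1,2,4,5,5): b_i ≤ i ∀i, a PF.

16807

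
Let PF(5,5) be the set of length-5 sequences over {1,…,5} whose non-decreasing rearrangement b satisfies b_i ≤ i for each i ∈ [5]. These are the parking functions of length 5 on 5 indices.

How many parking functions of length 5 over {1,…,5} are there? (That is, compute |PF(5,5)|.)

|PF(5,5)| = (5−5+1)·(5+1)^(5−1) = 1·1296 = 1296 (Pollak)
One tuple (4,1,5,2,2) → sorted (1,2,2,4,5): b_i ≤ i ∀i, a PF.

1296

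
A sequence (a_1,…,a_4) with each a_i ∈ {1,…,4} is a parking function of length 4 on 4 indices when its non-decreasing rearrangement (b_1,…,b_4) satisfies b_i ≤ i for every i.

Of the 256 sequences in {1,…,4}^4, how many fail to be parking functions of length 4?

|PF(4,4)| = (4−4+1)·(4+1)^(4−1) = 1×125 = 125 (Pollak)
Check (4,3,3,1) → sorted (1,3,3,4): b_2=3>2, not a PF.
4^4 − 125 = 256 − 125 = 131

131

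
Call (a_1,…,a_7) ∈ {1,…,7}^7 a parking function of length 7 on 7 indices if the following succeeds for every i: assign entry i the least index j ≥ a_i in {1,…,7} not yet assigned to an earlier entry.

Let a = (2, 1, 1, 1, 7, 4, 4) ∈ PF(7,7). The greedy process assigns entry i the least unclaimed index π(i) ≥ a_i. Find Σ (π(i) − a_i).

8

Σπ(i) = 1+…+7 = 28; Σa = 2+1+1+1+7+4+4 = 20; disp = 28−20 = 8.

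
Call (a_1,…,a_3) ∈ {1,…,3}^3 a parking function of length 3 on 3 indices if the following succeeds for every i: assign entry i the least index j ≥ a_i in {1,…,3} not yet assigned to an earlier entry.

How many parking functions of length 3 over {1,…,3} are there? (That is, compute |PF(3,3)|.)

16

#PF = (4−3)·4^(3−1) = 1×16 = 16
E.g. (1,2,3) → sorted (1,2,3): b_i ≤ i ∀i, a PF.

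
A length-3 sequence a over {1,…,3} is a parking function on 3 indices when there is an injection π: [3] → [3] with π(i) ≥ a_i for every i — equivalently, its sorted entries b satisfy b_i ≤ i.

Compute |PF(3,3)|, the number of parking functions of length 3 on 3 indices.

|PF(3,3)| = (3−3+1)·(3+1)^(3−1) = 1 · 16 = 16 [KW]
Example (1,2,2) → sorted (1,2,2): b_i ≤ i ∀i, a PF.

16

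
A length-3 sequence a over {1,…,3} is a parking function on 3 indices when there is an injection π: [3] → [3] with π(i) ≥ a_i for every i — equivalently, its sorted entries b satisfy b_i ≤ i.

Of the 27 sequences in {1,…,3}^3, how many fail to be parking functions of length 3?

11

|PF(3,3)| = 1·4^2 = 1·16 = 16 (Pollak)
One tuple (2,2,3) → sorted (2,2,3): b_1=2>1, not a PF.
Total 27; non-PF = 27−16 = 11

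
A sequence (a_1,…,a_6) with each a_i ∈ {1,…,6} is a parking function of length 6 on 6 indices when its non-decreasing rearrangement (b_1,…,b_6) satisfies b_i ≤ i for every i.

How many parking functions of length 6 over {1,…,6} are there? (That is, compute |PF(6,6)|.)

16807

Count = (6−6+1)·(6+1)^(6−1) = 1 · 16807 = 16807 (Konheim–Weiss)
E.g. (1,4,2,1,1,4) → sorted (1,1,1,2,4,4): b_i ≤ i ∀i, a PF.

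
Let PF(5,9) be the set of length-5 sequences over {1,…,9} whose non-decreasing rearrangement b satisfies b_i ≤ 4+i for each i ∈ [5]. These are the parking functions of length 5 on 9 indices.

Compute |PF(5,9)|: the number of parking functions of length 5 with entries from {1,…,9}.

50000

|PF(5,9)| = 5·10^4 = 5·10000 = 50000
E.g. (8,6,5,1,2) → sorted (1,2,5,6,8): b_i ≤ 4+i ∀i, a PF.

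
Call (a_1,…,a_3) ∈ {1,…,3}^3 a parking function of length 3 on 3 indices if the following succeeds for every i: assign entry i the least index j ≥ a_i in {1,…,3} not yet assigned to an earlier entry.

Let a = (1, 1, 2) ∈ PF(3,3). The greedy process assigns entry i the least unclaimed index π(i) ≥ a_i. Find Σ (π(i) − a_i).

2

Σπ = 3·4/2 = 6 (π permutes [3]); Σa = 1+1+2 = 4; disp = 6−4 = 2.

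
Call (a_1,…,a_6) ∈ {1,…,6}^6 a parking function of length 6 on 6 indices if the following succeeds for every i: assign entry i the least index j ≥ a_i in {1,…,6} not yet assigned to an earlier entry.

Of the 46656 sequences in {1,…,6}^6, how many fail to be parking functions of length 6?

|PF| = (6+1−6)·(6+1)^{6−1} = 1 · 16807 = 16807 (Pollak)
One tuple (4,5,3,4,5,5) → sorted (3,4,4,5,5,5): b_1=3>1, not a PF.
6^6 − 16807 = 46656 − 16807 = 29849

29849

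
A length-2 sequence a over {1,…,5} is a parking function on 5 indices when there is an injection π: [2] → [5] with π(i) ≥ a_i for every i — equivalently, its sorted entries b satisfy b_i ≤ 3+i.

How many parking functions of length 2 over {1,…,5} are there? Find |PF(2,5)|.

24

|PF| = (5−2+1)·(5+1)^(2−1) = 4·6 = 24 [KW]
Check (4,5) → sorted (4,5): b_i ≤ 3+i ∀i, a PF.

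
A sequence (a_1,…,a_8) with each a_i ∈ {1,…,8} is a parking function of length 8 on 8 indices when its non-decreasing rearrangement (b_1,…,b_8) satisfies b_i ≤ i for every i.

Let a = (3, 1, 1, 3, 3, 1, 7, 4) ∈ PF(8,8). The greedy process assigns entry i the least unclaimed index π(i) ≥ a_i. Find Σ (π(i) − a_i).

Σπ(i) = 1+…+8 = 36; Σa = 3+1+1+3+3+1+7+4 = 23; disp = 36−23 = 13.

13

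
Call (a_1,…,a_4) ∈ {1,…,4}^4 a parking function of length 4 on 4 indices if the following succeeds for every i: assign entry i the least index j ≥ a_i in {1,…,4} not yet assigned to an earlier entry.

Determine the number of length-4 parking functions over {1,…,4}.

|PF(4,4)| = 1·5^3 = 1·125 = 125 [KW]
Check (1,3,2,2) → sorted (1,2,2,3): b_i ≤ i ∀i, a PF.

125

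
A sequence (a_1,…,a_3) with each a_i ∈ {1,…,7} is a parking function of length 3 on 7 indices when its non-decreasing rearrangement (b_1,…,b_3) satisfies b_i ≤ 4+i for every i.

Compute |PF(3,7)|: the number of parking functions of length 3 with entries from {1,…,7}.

|PF| = (7+1−3)·(7+1)^{3−1} = 5 · 64 = 320 (Pollak)
Example (6,5,7) → sorted (5,6,7): b_i ≤ 4+i ∀i, a PF.

320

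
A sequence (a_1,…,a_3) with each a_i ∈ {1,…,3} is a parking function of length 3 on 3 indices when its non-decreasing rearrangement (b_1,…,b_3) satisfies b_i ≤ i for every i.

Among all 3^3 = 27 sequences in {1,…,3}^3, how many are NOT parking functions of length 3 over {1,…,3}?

|PF(3,3)| = (4−3)·4^(3−1) = 1 · 16 = 16 (Konheim–Weiss)
E.g. (1,3,3) → sorted (1,3,3): b_2=3>2, not a PF.
So 27 − 16 = 11 fail.

11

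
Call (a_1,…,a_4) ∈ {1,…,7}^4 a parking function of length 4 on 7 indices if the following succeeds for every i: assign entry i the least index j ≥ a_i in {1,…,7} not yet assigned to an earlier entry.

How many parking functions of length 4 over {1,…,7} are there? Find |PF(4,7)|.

2048

Count = 4·8^3 = 4×512 = 2048 (Konheim–Weiss)
E.g. (6,1,4,6) → sorted (1,4,6,6): b_i ≤ 3+i ∀i, a PF.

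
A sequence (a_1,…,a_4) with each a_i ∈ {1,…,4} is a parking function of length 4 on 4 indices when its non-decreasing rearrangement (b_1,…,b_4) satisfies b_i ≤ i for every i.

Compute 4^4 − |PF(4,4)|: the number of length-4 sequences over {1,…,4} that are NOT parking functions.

|PF| = (5−4)·5^(4−1) = 1 · 125 = 125 (Konheim–Weiss)
Check (2,2,2,3) → sorted (2,2,2,3): b_1=2>1, not a PF.
So 256 − 125 = 131 fail.

131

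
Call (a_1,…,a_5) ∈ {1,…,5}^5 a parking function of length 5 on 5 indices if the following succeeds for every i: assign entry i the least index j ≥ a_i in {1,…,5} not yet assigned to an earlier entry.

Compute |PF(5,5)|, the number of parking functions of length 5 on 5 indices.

|PF| = (6−5)·6^(5−1) = 1 · 1296 = 1296 [KW]
One tuple (2,2,3,1,5) → sorted (1,2,2,3,5): b_i ≤ i ∀i, a PF.

1296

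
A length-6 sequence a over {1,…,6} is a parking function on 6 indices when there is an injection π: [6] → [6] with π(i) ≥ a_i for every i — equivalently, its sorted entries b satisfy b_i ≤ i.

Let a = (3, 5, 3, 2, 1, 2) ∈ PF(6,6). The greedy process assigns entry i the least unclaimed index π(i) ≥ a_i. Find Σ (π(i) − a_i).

5

Σπ = 21 ({1..6} each once); Σa = 3+5+3+2+1+2 = 16; disp = 21−16 = 5.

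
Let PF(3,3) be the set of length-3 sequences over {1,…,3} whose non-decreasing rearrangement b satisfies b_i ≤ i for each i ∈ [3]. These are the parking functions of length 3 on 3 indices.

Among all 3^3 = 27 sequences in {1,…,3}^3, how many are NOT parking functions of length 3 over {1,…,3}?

11

|PF| = (3−3+1)·(3+1)^(3−1) = 1×16 = 16 [KW]
One tuple (3,3,3) → sorted (3,3,3): b_1=3>1, not a PF.
So 27 − 16 = 11 fail.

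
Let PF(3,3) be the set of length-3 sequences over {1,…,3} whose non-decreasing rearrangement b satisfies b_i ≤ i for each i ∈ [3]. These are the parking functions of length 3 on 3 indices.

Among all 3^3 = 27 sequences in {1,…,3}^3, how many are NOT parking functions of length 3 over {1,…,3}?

|PF(3,3)| = 1·4^2 = 1 · 16 = 16 [KW]
Check (1,3,3) → sorted (1,3,3): b_2=3>2, not a PF.
3^3 − 16 = 27 − 16 = 11

11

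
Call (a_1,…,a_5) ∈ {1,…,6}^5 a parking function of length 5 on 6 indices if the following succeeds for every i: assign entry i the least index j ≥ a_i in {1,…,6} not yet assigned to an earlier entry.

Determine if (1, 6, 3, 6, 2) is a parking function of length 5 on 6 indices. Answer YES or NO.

Sorted: b = (1, 2, 3, 6, 6).
  b_1=1 ≤ 2
  b_2=2 ≤ 3
  b_3=3 ≤ 4
  b_4=6 > 5
  fails at i=4 ⇒ NO

NO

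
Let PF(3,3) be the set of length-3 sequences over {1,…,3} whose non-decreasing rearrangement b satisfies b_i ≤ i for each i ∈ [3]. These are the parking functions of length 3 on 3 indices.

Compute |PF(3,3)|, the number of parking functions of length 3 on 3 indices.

16

|PF(3,3)| = (3+1−3)·(3+1)^{3−1} = 1 · 16 = 16 (Pollak)
Example (1,2,3) → sorted (1,2,3): b_i ≤ i ∀i, a PF.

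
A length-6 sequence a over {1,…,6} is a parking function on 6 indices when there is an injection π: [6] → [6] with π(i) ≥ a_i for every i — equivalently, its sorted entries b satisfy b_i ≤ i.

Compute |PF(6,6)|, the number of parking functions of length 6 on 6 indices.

16807

|PF(6,6)| = (6+1−6)·(6+1)^{6−1} = 1 · 16807 = 16807 (Pollak)
E.g. (5,2,1,3,1,5) → sorted (1,1,2,3,5,5): b_i ≤ i ∀i, a PF.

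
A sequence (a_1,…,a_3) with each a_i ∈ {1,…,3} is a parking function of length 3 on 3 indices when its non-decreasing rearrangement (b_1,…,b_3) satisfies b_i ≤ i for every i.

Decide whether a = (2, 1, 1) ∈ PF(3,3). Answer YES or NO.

YES

Rearranged: b = (1, 1, 2).
  b_1=1 ≤ 1
  b_2=1 ≤ 2
  b_3=2 ≤ 3
All bounds hold ⇒ YES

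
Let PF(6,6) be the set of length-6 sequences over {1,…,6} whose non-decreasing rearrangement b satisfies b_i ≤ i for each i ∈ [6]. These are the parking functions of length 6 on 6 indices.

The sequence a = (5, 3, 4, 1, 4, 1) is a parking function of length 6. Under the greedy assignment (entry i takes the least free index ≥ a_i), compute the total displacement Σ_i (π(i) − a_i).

Σπ = 6·7/2 = 21 (π permutes [6]); Σa = 5+3+4+1+4+1 = 18; disp = 21−18 = 3.

3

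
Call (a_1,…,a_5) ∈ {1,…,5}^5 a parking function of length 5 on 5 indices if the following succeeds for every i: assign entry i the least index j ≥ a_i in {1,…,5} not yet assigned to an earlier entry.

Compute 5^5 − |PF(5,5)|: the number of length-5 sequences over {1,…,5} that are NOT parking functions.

1829

|PF(5,5)| = (5+1−5)·(5+1)^{5−1} = 1·1296 = 1296 (Pollak)
E.g. (4,4,2,4,4) → sorted (2,4,4,4,4): b_1=2>1, not a PF.
So 3125 − 1296 = 1829 fail.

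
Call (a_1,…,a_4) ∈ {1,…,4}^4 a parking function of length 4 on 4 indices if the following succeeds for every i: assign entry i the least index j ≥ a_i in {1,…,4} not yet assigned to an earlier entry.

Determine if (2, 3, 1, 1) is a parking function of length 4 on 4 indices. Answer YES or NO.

YES

Rearranged: b = (1, 1, 2, 3).
  b_1=1 ≤ 1
  b_2=1 ≤ 2
  b_3=2 ≤ 3
  b_4=3 ≤ 4
All bounds hold ⇒ YES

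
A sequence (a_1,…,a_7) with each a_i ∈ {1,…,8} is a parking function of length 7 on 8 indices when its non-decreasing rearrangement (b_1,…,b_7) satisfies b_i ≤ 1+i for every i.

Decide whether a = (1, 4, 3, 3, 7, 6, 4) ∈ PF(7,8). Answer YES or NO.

Rearranged: b = (1, 3, 3, 4, 4, 6, 7).
  b_1=1 ≤ 2
  b_2=3 ≤ 3
  b_3=3 ≤ 4
  b_4=4 ≤ 5
  b_5=4 ≤ 6
  b_6=6 ≤ 7
  b_7=7 ≤ 8
All bounds hold ⇒ YES

YES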